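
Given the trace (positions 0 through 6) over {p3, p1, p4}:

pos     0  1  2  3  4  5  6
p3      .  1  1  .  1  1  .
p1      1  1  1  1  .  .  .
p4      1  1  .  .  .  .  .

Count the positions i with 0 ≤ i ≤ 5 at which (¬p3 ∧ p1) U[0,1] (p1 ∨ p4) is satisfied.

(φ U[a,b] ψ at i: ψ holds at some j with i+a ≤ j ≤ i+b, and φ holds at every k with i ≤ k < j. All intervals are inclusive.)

Evaluate at each i in [0,5]:
  i=0: ✓ (rhs at j=0)
  i=1: ✓ (rhs at j=1)
  i=2: ✓ (rhs at j=2)
  i=3: ✓ (rhs at j=3)
  i=4: ✗ (no rhs in [4,5])
  i=5: ✗ (no rhs in [5,6])
Positions where it holds: {0, 1, 2, 3} → 4.

4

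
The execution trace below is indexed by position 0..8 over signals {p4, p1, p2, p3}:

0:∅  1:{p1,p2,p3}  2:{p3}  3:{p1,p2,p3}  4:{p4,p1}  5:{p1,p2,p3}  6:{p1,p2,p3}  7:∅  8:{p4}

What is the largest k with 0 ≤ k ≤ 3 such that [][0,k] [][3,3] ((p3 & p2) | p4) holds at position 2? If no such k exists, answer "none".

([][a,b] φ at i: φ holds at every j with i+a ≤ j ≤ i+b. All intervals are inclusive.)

1

[][3,3] ((p3 & p2) | p4) must hold from j=2 onward; find where it first fails.
  j=2: holds
  j=3: holds
  j=4: fails
Holds on [2,3], so largest k = 1.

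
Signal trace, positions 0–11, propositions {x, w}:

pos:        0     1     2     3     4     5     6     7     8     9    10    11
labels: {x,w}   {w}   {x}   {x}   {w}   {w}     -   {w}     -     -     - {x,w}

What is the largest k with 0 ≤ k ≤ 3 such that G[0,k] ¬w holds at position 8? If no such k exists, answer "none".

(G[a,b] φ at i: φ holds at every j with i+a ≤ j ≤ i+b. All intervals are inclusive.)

2

¬w must hold from j=8 onward; find where it first fails.
  j=8: holds
  j=9: holds
  j=10: holds
  j=11: fails
Holds on [8,10], so largest k = 2.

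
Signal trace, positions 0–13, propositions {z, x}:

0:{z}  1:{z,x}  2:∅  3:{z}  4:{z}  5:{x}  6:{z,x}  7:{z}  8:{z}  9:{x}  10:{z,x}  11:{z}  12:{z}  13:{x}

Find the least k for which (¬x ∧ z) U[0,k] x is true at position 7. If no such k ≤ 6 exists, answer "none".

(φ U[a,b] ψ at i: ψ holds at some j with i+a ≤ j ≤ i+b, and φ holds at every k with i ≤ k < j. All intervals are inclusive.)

Need earliest j ≥ 7 with x, and (¬x ∧ z) at every k in [7,j-1].
  j=7: rhs fails.
  j=8: rhs fails.
  j=9: rhs holds; lhs holds on [7,8]. k = 2.

2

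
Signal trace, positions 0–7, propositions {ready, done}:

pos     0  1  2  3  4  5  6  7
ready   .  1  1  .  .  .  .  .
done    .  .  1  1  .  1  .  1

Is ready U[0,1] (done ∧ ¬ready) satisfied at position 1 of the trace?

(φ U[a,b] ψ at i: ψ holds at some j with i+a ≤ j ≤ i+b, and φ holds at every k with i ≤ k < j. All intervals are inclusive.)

Does not hold

Need some j in [1,2] with (done ∧ ¬ready), and ready at every k in [1,j-1].
  j=1: (done ∧ ¬ready) false.
  j=2: (done ∧ ¬ready) false.
No j in the window works → until fails.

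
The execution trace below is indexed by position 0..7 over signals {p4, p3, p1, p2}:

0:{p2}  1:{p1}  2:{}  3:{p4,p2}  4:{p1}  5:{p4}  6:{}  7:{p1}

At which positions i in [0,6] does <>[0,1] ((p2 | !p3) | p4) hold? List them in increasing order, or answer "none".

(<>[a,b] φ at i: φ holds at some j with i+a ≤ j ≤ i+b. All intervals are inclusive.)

0, 1, 2, 3, 4, 5, 6

Evaluate at each i in [0,6]:
  i=0: ✓ (witness j=0)
  i=1: ✓ (witness j=1)
  i=2: ✓ (witness j=2)
  i=3: ✓ (witness j=3)
  i=4: ✓ (witness j=4)
  i=5: ✓ (witness j=5)
  i=6: ✓ (witness j=6)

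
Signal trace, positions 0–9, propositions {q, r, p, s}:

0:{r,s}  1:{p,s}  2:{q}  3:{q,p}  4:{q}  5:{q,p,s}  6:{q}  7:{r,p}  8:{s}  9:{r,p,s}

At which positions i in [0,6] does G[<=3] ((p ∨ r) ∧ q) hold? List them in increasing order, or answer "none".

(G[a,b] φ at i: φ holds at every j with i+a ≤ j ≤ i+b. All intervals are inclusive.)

Evaluate at each i in [0,6]:
  i=0: ✗ (fails at j=0)
  i=1: ✗ (fails at j=1)
  i=2: ✗ (fails at j=2)
  i=3: ✗ (fails at j=4)
  i=4: ✗ (fails at j=4)
  i=5: ✗ (fails at j=6)
  i=6: ✗ (fails at j=6)

none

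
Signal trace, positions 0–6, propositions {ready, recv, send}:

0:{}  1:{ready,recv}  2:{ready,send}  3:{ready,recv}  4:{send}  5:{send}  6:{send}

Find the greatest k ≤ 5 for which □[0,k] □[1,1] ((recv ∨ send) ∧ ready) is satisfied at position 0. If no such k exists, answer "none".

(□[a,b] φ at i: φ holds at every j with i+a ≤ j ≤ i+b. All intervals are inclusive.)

□[1,1] ((recv ∨ send) ∧ ready) must hold from j=0 onward; find where it first fails.
  j=0: holds
  j=1: holds
  j=2: holds
  j=3: fails
Holds on [0,2], so largest k = 2.

2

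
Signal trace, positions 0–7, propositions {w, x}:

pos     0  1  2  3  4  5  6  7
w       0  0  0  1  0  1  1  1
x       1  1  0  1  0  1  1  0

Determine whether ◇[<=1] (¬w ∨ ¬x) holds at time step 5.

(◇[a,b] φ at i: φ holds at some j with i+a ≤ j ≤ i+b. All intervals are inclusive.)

No

Check (¬w ∨ ¬x) at each j in [5,6]:
  j=5: false
  j=6: false
No position in the window satisfies it → formula fails.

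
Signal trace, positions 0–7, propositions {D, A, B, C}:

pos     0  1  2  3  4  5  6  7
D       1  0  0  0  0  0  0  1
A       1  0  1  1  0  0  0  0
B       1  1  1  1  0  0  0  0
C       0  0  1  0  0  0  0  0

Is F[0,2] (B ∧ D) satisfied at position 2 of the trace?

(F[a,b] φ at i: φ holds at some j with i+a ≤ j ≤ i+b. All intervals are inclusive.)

Check (B ∧ D) at each j in [2,4]:
  j=2: false
  j=3: false
  j=4: false
No position in the window satisfies it → formula fails.

Does not hold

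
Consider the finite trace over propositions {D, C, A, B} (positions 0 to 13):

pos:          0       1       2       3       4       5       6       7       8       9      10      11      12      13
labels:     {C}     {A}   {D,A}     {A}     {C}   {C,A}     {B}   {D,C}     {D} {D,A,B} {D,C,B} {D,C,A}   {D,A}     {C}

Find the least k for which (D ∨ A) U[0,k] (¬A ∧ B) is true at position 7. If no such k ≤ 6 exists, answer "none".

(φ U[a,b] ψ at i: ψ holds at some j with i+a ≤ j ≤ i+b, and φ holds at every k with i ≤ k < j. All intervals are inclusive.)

3

Need earliest j ≥ 7 with (¬A ∧ B), and (D ∨ A) at every k in [7,j-1].
  j=7: rhs fails.
  j=8: rhs fails.
  j=9: rhs fails.
  j=10: rhs holds; lhs holds on [7,9]. k = 3.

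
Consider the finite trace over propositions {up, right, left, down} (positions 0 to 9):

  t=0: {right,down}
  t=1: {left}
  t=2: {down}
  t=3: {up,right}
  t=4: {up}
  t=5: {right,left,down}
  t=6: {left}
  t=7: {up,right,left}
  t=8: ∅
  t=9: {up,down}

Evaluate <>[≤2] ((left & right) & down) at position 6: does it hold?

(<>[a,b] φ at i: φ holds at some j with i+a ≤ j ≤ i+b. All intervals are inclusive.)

Does not hold

Check ((left & right) & down) at each j in [6,8]:
  j=6: false
  j=7: false
  j=8: false
No position in the window satisfies it → formula fails.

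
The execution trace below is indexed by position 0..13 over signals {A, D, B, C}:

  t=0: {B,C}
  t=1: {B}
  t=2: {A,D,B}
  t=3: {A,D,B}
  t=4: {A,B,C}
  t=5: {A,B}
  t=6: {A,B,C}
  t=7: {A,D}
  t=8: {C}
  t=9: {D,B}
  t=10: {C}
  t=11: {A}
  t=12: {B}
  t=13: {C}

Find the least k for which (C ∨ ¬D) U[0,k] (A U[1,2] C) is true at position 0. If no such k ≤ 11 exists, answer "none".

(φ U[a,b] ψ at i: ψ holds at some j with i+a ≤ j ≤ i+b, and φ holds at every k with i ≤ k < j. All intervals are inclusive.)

2

Need earliest j ≥ 0 with (A U[1,2] C), and (C ∨ ¬D) at every k in [0,j-1].
  j=0: rhs fails.
  j=1: rhs fails.
  j=2: rhs holds; lhs holds on [0,1]. k = 2.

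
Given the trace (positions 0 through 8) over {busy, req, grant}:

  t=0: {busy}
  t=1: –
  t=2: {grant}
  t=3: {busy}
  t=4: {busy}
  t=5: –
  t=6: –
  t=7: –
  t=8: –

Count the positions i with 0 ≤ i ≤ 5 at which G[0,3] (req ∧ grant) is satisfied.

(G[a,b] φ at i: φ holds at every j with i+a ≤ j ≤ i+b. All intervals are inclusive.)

Evaluate at each i in [0,5]:
  i=0: ✗ (fails at j=0)
  i=1: ✗ (fails at j=1)
  i=2: ✗ (fails at j=2)
  i=3: ✗ (fails at j=3)
  i=4: ✗ (fails at j=4)
  i=5: ✗ (fails at j=5)
Positions where it holds: {} → 0.

0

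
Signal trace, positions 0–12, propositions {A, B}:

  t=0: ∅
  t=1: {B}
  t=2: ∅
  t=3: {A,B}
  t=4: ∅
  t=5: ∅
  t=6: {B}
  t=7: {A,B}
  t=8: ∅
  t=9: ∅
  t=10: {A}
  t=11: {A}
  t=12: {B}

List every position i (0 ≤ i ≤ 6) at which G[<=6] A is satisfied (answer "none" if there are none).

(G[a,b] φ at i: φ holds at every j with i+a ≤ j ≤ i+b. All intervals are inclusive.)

none

Evaluate at each i in [0,6]:
  i=0: ✗ (fails at j=0)
  i=1: ✗ (fails at j=1)
  i=2: ✗ (fails at j=2)
  i=3: ✗ (fails at j=4)
  i=4: ✗ (fails at j=4)
  i=5: ✗ (fails at j=5)
  i=6: ✗ (fails at j=6)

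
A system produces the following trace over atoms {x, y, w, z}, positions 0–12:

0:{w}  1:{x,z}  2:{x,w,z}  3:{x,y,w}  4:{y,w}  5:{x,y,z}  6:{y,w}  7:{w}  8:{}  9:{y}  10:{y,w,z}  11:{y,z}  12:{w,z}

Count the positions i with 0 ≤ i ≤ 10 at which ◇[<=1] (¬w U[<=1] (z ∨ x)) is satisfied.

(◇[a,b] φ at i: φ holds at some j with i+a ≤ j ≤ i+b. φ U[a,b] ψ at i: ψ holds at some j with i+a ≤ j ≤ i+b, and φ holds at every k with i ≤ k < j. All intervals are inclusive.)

9

Evaluate at each i in [0,10]:
  i=0: ✓ (witness j=1)
  i=1: ✓ (witness j=1)
  i=2: ✓ (witness j=2)
  i=3: ✓ (witness j=3)
  i=4: ✓ (witness j=5)
  i=5: ✓ (witness j=5)
  i=6: ✗ (none in [6,7])
  i=7: ✗ (none in [7,8])
  i=8: ✓ (witness j=9)
  i=9: ✓ (witness j=9)
  i=10: ✓ (witness j=10)
Positions where it holds: {0, 1, 2, 3, 4, 5, 8, 9, 10} → 9.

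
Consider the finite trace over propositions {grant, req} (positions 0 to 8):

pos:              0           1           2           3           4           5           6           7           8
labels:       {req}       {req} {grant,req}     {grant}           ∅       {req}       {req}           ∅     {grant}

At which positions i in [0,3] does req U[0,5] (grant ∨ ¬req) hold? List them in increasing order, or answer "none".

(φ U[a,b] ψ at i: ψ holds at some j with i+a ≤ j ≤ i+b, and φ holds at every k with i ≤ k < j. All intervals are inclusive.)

0, 1, 2, 3

Evaluate at each i in [0,3]:
  i=0: ✓ (rhs at j=2; lhs holds on [0,1])
  i=1: ✓ (rhs at j=2; lhs holds on [1,1])
  i=2: ✓ (rhs at j=2)
  i=3: ✓ (rhs at j=3)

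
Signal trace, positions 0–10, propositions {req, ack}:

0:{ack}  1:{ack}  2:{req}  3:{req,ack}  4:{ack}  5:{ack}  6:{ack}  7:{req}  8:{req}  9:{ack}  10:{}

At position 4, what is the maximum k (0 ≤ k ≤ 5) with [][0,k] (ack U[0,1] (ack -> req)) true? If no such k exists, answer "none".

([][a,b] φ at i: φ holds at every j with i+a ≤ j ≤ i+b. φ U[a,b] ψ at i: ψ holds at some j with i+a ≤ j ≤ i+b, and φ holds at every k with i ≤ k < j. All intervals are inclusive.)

none

(ack U[0,1] (ack -> req)) must hold from j=4 onward; find where it first fails.
  j=4: fails → no k works.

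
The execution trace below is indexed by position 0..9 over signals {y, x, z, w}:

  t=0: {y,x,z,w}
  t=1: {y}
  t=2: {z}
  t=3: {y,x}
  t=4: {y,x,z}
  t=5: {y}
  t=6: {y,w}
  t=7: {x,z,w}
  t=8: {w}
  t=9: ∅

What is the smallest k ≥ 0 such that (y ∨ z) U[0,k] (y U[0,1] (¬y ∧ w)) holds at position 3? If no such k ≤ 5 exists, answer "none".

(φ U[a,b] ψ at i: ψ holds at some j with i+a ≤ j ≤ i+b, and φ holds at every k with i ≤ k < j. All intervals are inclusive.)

3

Need earliest j ≥ 3 with (y U[0,1] (¬y ∧ w)), and (y ∨ z) at every k in [3,j-1].
  j=3: rhs fails.
  j=4: rhs fails.
  j=5: rhs fails.
  j=6: rhs holds; lhs holds on [3,5]. k = 3.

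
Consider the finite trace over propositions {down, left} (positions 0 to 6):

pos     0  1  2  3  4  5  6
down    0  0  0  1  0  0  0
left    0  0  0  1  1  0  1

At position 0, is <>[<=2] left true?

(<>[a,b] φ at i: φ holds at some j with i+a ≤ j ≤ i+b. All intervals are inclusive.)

Check left at each j in [0,2]:
  j=0: false
  j=1: false
  j=2: false
No position in the window satisfies it → formula fails.

False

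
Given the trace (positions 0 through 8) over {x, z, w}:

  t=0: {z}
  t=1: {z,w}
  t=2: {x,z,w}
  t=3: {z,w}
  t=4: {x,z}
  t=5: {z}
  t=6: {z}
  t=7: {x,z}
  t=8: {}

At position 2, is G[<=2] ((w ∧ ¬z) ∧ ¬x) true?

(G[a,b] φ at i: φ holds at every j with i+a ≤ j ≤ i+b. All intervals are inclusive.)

Does not hold

Check ((w ∧ ¬z) ∧ ¬x) at every j in [2,4]:
  j=2: false
  j=3: false
  j=4: false
Fails at j=2 → formula fails.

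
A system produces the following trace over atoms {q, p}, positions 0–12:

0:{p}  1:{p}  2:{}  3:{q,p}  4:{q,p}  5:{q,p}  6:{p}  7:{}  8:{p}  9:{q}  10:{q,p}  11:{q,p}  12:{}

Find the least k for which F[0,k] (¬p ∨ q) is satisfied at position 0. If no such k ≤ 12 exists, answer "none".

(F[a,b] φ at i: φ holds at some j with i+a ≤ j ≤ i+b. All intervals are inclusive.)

2

Scan j = 0,1,… for (¬p ∨ q):
  j=0: fails
  j=1: fails
  j=2: holds
First hit at j=2, so smallest k = 2-0 = 2.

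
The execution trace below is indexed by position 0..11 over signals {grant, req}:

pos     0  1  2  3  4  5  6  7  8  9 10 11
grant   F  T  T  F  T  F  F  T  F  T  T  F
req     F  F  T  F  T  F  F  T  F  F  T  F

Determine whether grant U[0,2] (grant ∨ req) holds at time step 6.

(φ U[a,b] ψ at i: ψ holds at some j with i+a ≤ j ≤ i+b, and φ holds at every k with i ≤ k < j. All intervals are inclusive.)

Need some j in [6,8] with (grant ∨ req), and grant at every k in [6,j-1].
  j=6: (grant ∨ req) false.
  j=7: (grant ∨ req) holds, but grant fails at k=6 → not this j.
  j=8: (grant ∨ req) false.
No j in the window works → until fails.

Does not hold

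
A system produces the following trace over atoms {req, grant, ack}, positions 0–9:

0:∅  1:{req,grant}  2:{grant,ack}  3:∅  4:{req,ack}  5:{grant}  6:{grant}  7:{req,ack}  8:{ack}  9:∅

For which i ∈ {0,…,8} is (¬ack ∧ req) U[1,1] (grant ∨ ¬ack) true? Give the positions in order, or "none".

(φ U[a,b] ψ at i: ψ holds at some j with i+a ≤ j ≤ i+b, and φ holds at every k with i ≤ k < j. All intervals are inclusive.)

1

Evaluate at each i in [0,8]:
  i=0: ✗ (lhs fails at k=0 before rhs at j=1)
  i=1: ✓ (rhs at j=2; lhs holds on [1,1])
  i=2: ✗ (lhs fails at k=2 before rhs at j=3)
  i=3: ✗ (no rhs in [4,4])
  i=4: ✗ (lhs fails at k=4 before rhs at j=5)
  i=5: ✗ (lhs fails at k=5 before rhs at j=6)
  i=6: ✗ (no rhs in [7,7])
  i=7: ✗ (no rhs in [8,8])
  i=8: ✗ (lhs fails at k=8 before rhs at j=9)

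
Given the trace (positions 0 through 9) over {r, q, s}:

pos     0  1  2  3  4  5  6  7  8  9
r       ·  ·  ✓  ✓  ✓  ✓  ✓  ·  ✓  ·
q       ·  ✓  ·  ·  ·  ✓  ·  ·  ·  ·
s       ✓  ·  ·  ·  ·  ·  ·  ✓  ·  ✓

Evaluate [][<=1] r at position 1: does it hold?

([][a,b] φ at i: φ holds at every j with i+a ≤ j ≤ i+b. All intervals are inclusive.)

No

Check r at every j in [1,2]:
  j=1: false
  j=2: true
Fails at j=1 → formula fails.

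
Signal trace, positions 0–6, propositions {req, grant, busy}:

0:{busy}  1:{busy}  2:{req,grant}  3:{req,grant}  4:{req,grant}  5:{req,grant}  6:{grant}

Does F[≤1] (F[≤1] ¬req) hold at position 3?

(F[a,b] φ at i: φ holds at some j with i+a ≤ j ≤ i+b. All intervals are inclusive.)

Check F[≤1] ¬req at each j in [3,4]:
  j=3: fails (none in [3,4])
  j=4: fails (none in [4,5])
No position in the window satisfies it → formula fails.

Does not hold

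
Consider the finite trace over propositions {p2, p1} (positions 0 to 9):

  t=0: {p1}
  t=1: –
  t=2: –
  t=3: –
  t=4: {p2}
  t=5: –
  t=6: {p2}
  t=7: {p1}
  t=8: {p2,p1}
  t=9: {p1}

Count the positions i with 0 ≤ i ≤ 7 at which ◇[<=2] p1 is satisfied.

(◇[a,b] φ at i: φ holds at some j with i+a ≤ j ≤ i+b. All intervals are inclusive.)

4

Evaluate at each i in [0,7]:
  i=0: ✓ (witness j=0)
  i=1: ✗ (none in [1,3])
  i=2: ✗ (none in [2,4])
  i=3: ✗ (none in [3,5])
  i=4: ✗ (none in [4,6])
  i=5: ✓ (witness j=7)
  i=6: ✓ (witness j=7)
  i=7: ✓ (witness j=7)
Positions where it holds: {0, 5, 6, 7} → 4.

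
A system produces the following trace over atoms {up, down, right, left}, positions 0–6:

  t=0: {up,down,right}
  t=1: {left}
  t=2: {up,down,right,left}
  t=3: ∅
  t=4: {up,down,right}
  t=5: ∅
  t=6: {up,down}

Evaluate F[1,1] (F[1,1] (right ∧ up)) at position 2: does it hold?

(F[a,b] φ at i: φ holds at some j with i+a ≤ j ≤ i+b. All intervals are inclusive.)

Holds

Check F[1,1] (right ∧ up) at each j in [3,3]:
  j=3: holds (witness at 4)
Found at j=3 → formula holds.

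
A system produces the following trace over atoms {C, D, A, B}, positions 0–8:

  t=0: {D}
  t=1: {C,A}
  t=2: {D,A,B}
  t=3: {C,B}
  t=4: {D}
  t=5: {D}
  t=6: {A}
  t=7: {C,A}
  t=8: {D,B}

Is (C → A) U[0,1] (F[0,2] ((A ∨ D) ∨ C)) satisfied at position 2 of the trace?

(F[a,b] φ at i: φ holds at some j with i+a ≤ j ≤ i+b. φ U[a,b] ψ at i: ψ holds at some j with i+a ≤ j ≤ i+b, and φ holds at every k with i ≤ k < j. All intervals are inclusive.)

Need some j in [2,3] with F[0,2] ((A ∨ D) ∨ C), and (C → A) at every k in [2,j-1].
  j=2: F[0,2] ((A ∨ D) ∨ C) holds; no prefix to check → satisfied.

Yes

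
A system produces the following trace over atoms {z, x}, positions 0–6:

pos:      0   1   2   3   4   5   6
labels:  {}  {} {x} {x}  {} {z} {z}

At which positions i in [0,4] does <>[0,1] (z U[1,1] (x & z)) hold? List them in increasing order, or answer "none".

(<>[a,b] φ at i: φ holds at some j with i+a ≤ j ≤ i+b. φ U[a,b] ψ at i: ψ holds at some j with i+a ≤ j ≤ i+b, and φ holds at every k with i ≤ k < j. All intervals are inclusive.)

none

Evaluate at each i in [0,4]:
  i=0: ✗ (none in [0,1])
  i=1: ✗ (none in [1,2])
  i=2: ✗ (none in [2,3])
  i=3: ✗ (none in [3,4])
  i=4: ✗ (none in [4,5])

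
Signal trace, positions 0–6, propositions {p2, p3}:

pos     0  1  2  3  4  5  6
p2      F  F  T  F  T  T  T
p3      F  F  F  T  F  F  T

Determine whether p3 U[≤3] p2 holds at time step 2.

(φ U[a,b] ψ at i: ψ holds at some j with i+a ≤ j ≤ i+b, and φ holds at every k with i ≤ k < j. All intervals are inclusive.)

True

Need some j in [2,5] with p2, and p3 at every k in [2,j-1].
  j=2: p2 holds; no prefix to check → satisfied.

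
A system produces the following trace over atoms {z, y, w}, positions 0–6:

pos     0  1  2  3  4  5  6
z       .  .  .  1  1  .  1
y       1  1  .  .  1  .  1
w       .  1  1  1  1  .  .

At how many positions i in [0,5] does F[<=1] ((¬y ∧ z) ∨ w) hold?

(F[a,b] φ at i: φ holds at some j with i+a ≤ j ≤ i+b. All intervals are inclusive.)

5

Evaluate at each i in [0,5]:
  i=0: ✓ (witness j=1)
  i=1: ✓ (witness j=1)
  i=2: ✓ (witness j=2)
  i=3: ✓ (witness j=3)
  i=4: ✓ (witness j=4)
  i=5: ✗ (none in [5,6])
Positions where it holds: {0, 1, 2, 3, 4} → 5.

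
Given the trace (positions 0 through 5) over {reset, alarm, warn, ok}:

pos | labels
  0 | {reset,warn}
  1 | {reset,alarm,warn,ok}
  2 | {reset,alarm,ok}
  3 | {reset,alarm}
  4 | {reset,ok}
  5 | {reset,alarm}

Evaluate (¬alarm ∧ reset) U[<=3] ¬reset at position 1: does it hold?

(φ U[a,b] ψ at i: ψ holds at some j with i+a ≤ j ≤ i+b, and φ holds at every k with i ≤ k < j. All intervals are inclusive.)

Does not hold

Need some j in [1,4] with ¬reset, and (¬alarm ∧ reset) at every k in [1,j-1].
  j=1: ¬reset false.
  j=2: ¬reset false.
  j=3: ¬reset false.
  j=4: ¬reset false.
No j in the window works → until fails.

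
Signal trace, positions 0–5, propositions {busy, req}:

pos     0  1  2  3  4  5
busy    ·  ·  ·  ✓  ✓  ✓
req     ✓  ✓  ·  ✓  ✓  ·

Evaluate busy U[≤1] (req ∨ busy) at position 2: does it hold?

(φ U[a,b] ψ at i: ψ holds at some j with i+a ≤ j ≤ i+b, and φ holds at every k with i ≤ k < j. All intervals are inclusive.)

False

Need some j in [2,3] with (req ∨ busy), and busy at every k in [2,j-1].
  j=2: (req ∨ busy) false.
  j=3: (req ∨ busy) holds, but busy fails at k=2 → not this j.
No j in the window works → until fails.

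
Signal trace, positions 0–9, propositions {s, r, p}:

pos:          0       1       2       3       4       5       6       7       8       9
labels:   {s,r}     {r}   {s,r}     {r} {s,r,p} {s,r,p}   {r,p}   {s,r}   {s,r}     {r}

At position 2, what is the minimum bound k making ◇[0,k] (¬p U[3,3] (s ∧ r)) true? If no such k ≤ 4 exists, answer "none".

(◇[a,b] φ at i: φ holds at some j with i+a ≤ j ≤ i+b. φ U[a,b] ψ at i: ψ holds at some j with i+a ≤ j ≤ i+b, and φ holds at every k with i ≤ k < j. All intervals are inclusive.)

none

Scan j = 2,3,… for (¬p U[3,3] (s ∧ r)):
  j=2: fails
  j=3: fails
  j=4: fails
  j=5: fails
  j=6: fails
No j in [2,6] satisfies it → none.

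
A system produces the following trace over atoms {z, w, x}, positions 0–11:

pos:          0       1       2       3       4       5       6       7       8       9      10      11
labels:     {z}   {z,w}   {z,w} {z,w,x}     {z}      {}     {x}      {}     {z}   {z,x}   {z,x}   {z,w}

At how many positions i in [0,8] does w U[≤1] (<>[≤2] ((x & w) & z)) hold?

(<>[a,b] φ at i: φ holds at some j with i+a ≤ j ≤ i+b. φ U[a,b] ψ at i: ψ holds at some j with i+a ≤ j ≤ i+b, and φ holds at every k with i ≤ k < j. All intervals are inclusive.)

Evaluate at each i in [0,8]:
  i=0: ✗ (lhs fails at k=0 before rhs at j=1)
  i=1: ✓ (rhs at j=1)
  i=2: ✓ (rhs at j=2)
  i=3: ✓ (rhs at j=3)
  i=4: ✗ (no rhs in [4,5])
  i=5: ✗ (no rhs in [5,6])
  i=6: ✗ (no rhs in [6,7])
  i=7: ✗ (no rhs in [7,8])
  i=8: ✗ (no rhs in [8,9])
Positions where it holds: {1, 2, 3} → 3.

3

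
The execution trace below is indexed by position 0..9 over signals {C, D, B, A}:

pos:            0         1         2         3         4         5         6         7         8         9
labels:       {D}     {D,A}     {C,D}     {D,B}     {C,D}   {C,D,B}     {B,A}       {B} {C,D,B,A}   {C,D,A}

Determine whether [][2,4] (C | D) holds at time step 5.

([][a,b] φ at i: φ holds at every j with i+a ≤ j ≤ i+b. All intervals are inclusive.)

False

Check (C | D) at every j in [7,9]:
  j=7: false
  j=8: true
  j=9: true
Fails at j=7 → formula fails.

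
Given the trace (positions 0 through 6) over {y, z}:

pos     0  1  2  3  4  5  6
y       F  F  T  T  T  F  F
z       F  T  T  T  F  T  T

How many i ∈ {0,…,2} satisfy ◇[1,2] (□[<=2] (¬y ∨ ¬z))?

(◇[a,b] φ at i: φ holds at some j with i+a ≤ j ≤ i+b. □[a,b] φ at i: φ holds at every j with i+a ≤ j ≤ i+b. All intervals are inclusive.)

Evaluate at each i in [0,2]:
  i=0: ✗ (none in [1,2])
  i=1: ✗ (none in [2,3])
  i=2: ✓ (witness j=4)
Positions where it holds: {2} → 1.

1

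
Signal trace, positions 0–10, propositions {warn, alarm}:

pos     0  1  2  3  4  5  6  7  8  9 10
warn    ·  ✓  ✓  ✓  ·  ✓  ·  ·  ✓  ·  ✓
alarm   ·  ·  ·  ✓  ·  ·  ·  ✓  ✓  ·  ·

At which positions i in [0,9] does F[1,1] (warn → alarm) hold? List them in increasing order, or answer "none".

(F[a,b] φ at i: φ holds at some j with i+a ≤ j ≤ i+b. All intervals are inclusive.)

2, 3, 5, 6, 7, 8

Evaluate at each i in [0,9]:
  i=0: ✗ (none in [1,1])
  i=1: ✗ (none in [2,2])
  i=2: ✓ (witness j=3)
  i=3: ✓ (witness j=4)
  i=4: ✗ (none in [5,5])
  i=5: ✓ (witness j=6)
  i=6: ✓ (witness j=7)
  i=7: ✓ (witness j=8)
  i=8: ✓ (witness j=9)
  i=9: ✗ (none in [10,10])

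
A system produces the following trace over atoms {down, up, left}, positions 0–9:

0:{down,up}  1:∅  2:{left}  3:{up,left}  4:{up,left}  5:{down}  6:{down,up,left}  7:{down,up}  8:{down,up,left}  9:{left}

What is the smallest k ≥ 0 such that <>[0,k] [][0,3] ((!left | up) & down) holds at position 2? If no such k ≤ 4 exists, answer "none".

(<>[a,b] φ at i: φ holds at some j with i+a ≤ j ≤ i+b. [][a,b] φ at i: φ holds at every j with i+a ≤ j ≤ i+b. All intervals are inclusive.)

Scan j = 2,3,… for [][0,3] ((!left | up) & down):
  j=2: fails
  j=3: fails
  j=4: fails
  j=5: holds
First hit at j=5, so smallest k = 5-2 = 3.

3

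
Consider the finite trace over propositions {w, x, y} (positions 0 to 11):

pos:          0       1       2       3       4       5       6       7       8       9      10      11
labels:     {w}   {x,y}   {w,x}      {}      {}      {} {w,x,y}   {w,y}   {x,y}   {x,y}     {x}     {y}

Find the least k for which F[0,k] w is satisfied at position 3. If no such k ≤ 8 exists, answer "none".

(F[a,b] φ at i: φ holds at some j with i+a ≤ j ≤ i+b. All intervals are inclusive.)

3

Scan j = 3,4,… for w:
  j=3: fails
  j=4: fails
  j=5: fails
  j=6: holds
First hit at j=6, so smallest k = 6-3 = 3.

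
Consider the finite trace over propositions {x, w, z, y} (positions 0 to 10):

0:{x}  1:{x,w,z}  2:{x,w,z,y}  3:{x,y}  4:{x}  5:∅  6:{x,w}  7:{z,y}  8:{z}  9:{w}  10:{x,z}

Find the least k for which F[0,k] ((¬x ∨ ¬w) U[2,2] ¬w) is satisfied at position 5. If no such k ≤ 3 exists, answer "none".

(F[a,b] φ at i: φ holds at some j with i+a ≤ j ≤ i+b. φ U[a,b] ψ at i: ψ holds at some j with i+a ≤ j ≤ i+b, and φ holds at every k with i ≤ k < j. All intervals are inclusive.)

Scan j = 5,6,… for ((¬x ∨ ¬w) U[2,2] ¬w):
  j=5: fails
  j=6: fails
  j=7: fails
  j=8: holds
First hit at j=8, so smallest k = 8-5 = 3.

3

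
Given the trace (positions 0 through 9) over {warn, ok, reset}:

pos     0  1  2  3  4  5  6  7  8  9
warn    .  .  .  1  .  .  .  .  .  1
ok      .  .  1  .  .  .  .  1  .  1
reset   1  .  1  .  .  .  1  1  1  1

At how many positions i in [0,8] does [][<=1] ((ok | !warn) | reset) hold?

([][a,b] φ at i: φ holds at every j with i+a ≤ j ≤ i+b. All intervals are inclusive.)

Evaluate at each i in [0,8]:
  i=0: ✓ (all of [0,1])
  i=1: ✓ (all of [1,2])
  i=2: ✗ (fails at j=3)
  i=3: ✗ (fails at j=3)
  i=4: ✓ (all of [4,5])
  i=5: ✓ (all of [5,6])
  i=6: ✓ (all of [6,7])
  i=7: ✓ (all of [7,8])
  i=8: ✓ (all of [8,9])
Positions where it holds: {0, 1, 4, 5, 6, 7, 8} → 7.

7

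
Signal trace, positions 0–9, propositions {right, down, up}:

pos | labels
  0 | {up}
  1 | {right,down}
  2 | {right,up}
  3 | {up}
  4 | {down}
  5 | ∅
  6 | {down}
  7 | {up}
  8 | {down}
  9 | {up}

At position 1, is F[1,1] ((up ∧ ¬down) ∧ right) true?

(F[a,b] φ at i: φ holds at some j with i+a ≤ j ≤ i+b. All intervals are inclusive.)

Check ((up ∧ ¬down) ∧ right) at each j in [2,2]:
  j=2: true
Found at j=2 → formula holds.

Yes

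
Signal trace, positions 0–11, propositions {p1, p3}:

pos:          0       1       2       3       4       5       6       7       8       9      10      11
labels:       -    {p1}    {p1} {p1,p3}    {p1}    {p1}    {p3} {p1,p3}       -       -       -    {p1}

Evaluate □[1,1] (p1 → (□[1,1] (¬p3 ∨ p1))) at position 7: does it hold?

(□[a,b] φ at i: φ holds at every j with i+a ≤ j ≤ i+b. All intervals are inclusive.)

True

Check (p1 → (□[1,1] (¬p3 ∨ p1))) at every j in [8,8]:
  j=8: antecedent false → ✓
All positions satisfy it → formula holds.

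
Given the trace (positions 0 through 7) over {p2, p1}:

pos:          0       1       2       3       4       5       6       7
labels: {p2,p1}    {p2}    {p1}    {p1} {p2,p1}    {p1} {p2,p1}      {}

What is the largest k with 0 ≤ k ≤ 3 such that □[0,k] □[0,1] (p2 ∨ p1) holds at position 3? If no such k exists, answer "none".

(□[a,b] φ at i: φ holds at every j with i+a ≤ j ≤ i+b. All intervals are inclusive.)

2

□[0,1] (p2 ∨ p1) must hold from j=3 onward; find where it first fails.
  j=3: holds
  j=4: holds
  j=5: holds
  j=6: fails
Holds on [3,5], so largest k = 2.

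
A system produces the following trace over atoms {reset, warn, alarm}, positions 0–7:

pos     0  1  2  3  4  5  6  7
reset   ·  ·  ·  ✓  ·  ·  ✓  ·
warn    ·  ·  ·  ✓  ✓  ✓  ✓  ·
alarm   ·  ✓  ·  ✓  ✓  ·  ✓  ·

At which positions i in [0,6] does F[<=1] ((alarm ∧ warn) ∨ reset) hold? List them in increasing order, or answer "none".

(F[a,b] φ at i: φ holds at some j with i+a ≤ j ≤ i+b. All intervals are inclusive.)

2, 3, 4, 5, 6

Evaluate at each i in [0,6]:
  i=0: ✗ (none in [0,1])
  i=1: ✗ (none in [1,2])
  i=2: ✓ (witness j=3)
  i=3: ✓ (witness j=3)
  i=4: ✓ (witness j=4)
  i=5: ✓ (witness j=6)
  i=6: ✓ (witness j=6)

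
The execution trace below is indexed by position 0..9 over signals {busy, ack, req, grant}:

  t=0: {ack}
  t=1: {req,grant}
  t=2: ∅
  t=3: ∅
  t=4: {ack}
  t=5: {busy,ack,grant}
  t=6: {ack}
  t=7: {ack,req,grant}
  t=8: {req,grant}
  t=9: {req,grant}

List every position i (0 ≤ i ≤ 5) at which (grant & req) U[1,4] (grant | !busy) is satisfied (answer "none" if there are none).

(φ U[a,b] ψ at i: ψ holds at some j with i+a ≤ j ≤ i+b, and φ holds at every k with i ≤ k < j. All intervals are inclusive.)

Evaluate at each i in [0,5]:
  i=0: ✗ (lhs fails at k=0 before rhs at j=1)
  i=1: ✓ (rhs at j=2; lhs holds on [1,1])
  i=2: ✗ (lhs fails at k=2 before rhs at j=3)
  i=3: ✗ (lhs fails at k=3 before rhs at j=4)
  i=4: ✗ (lhs fails at k=4 before rhs at j=5)
  i=5: ✗ (lhs fails at k=5 before rhs at j=6)

1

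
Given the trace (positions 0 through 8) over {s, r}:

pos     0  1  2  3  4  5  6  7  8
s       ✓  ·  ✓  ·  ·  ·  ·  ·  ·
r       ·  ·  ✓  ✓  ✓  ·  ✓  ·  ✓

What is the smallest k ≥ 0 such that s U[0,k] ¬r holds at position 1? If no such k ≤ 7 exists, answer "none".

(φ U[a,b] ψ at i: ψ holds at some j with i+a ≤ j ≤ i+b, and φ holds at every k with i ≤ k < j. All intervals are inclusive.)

Need earliest j ≥ 1 with ¬r, and s at every k in [1,j-1].
  j=1: rhs holds (empty prefix). k = 0.

0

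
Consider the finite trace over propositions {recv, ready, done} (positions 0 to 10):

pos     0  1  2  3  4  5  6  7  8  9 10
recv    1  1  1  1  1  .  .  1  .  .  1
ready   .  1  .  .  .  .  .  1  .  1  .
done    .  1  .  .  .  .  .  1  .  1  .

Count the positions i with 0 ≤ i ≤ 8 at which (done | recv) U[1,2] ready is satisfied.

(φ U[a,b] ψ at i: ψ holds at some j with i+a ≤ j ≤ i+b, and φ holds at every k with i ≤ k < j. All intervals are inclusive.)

Evaluate at each i in [0,8]:
  i=0: ✓ (rhs at j=1; lhs holds on [0,0])
  i=1: ✗ (no rhs in [2,3])
  i=2: ✗ (no rhs in [3,4])
  i=3: ✗ (no rhs in [4,5])
  i=4: ✗ (no rhs in [5,6])
  i=5: ✗ (lhs fails at k=5 before rhs at j=7)
  i=6: ✗ (lhs fails at k=6 before rhs at j=7)
  i=7: ✗ (lhs fails at k=8 before rhs at j=9)
  i=8: ✗ (lhs fails at k=8 before rhs at j=9)
Positions where it holds: {0} → 1.

1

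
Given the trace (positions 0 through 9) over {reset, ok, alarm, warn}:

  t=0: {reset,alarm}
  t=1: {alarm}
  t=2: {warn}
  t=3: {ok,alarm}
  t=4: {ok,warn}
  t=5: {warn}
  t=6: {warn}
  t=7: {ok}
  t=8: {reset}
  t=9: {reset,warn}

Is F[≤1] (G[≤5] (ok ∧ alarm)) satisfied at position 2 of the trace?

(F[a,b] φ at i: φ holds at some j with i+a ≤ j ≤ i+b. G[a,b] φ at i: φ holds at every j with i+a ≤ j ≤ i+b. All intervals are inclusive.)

Check G[≤5] (ok ∧ alarm) at each j in [2,3]:
  j=2: fails at 2
  j=3: fails at 4
No position in the window satisfies it → formula fails.

Does not hold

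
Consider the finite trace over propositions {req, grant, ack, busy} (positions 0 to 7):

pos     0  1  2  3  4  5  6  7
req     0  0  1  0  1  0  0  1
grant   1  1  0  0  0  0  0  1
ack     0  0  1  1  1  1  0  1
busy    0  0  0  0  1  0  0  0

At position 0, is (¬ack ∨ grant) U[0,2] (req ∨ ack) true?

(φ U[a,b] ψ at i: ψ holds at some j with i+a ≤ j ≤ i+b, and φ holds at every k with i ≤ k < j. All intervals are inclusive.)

Need some j in [0,2] with (req ∨ ack), and (¬ack ∨ grant) at every k in [0,j-1].
  j=0: (req ∨ ack) false.
  j=1: (req ∨ ack) false.
  j=2: (req ∨ ack) holds; (¬ack ∨ grant) holds at every k in [0,1] → satisfied.

Holds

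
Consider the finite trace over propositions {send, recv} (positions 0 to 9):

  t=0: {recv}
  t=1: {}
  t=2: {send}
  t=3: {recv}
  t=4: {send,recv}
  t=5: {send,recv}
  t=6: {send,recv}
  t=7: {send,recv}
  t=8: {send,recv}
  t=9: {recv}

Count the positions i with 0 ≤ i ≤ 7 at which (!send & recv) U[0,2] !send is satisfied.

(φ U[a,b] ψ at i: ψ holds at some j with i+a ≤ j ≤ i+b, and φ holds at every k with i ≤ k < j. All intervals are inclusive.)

Evaluate at each i in [0,7]:
  i=0: ✓ (rhs at j=0)
  i=1: ✓ (rhs at j=1)
  i=2: ✗ (lhs fails at k=2 before rhs at j=3)
  i=3: ✓ (rhs at j=3)
  i=4: ✗ (no rhs in [4,6])
  i=5: ✗ (no rhs in [5,7])
  i=6: ✗ (no rhs in [6,8])
  i=7: ✗ (lhs fails at k=7 before rhs at j=9)
Positions where it holds: {0, 1, 3} → 3.

3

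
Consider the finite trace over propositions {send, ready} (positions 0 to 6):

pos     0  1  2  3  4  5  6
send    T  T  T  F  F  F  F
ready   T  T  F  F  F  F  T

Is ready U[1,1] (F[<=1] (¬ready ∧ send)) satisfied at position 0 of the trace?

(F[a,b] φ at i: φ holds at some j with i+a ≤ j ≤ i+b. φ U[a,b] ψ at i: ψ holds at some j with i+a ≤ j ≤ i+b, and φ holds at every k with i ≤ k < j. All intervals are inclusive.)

Need some j in [1,1] with F[<=1] (¬ready ∧ send), and ready at every k in [0,j-1].
  j=1: F[<=1] (¬ready ∧ send) holds; ready holds at every k in [0,0] → satisfied.

True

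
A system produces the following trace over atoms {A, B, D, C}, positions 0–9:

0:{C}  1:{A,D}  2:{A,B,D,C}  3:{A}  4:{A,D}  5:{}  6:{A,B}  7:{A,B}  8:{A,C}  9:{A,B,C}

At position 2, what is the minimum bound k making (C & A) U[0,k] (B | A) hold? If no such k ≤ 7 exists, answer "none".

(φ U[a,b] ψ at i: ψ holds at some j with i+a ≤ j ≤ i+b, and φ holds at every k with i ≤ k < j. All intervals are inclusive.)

0

Need earliest j ≥ 2 with (B | A), and (C & A) at every k in [2,j-1].
  j=2: rhs holds (empty prefix). k = 0.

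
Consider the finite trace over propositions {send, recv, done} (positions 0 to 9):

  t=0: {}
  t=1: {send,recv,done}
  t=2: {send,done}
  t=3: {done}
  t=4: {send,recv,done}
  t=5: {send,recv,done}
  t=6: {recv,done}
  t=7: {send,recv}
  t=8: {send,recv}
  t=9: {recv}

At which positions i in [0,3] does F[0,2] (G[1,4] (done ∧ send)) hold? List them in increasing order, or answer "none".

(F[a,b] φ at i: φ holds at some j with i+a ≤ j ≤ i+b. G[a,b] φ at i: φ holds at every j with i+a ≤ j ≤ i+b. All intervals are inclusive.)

Evaluate at each i in [0,3]:
  i=0: ✗ (none in [0,2])
  i=1: ✗ (none in [1,3])
  i=2: ✗ (none in [2,4])
  i=3: ✗ (none in [3,5])

none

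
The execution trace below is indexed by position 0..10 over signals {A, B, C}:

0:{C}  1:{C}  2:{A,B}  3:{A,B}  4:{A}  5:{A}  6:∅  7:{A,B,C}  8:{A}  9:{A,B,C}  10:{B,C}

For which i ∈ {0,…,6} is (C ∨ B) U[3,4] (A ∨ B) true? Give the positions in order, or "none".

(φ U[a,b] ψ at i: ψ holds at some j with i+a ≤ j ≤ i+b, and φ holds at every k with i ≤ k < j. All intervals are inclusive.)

0, 1

Evaluate at each i in [0,6]:
  i=0: ✓ (rhs at j=3; lhs holds on [0,2])
  i=1: ✓ (rhs at j=4; lhs holds on [1,3])
  i=2: ✗ (lhs fails at k=4 before rhs at j=5)
  i=3: ✗ (lhs fails at k=4 before rhs at j=7)
  i=4: ✗ (lhs fails at k=4 before rhs at j=7)
  i=5: ✗ (lhs fails at k=5 before rhs at j=8)
  i=6: ✗ (lhs fails at k=6 before rhs at j=9)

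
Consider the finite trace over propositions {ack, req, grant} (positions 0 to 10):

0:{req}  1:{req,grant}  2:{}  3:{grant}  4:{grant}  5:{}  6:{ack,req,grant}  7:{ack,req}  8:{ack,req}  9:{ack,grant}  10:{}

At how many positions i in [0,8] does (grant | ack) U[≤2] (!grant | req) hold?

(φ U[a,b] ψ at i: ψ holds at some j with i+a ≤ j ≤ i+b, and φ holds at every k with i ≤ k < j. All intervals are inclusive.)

9

Evaluate at each i in [0,8]:
  i=0: ✓ (rhs at j=0)
  i=1: ✓ (rhs at j=1)
  i=2: ✓ (rhs at j=2)
  i=3: ✓ (rhs at j=5; lhs holds on [3,4])
  i=4: ✓ (rhs at j=5; lhs holds on [4,4])
  i=5: ✓ (rhs at j=5)
  i=6: ✓ (rhs at j=6)
  i=7: ✓ (rhs at j=7)
  i=8: ✓ (rhs at j=8)
Positions where it holds: {0, 1, 2, 3, 4, 5, 6, 7, 8} → 9.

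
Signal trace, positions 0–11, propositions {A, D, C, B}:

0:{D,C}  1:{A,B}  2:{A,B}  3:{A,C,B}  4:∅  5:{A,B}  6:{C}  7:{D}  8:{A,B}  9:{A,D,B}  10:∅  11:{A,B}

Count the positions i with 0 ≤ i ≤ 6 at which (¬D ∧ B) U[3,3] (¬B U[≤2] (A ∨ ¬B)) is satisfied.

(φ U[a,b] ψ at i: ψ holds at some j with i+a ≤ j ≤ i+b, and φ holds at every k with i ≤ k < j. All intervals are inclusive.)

1

Evaluate at each i in [0,6]:
  i=0: ✗ (lhs fails at k=0 before rhs at j=3)
  i=1: ✓ (rhs at j=4; lhs holds on [1,3])
  i=2: ✗ (lhs fails at k=4 before rhs at j=5)
  i=3: ✗ (lhs fails at k=4 before rhs at j=6)
  i=4: ✗ (lhs fails at k=4 before rhs at j=7)
  i=5: ✗ (lhs fails at k=6 before rhs at j=8)
  i=6: ✗ (lhs fails at k=6 before rhs at j=9)
Positions where it holds: {1} → 1.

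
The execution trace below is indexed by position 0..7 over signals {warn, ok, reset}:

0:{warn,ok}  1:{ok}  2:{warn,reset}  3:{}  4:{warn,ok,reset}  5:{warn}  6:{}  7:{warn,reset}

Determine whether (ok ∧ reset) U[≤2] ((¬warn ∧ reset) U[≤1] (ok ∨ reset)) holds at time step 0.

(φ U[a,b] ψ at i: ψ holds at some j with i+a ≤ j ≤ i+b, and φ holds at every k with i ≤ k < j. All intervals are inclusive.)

Holds

Need some j in [0,2] with ((¬warn ∧ reset) U[≤1] (ok ∨ reset)), and (ok ∧ reset) at every k in [0,j-1].
  j=0: ((¬warn ∧ reset) U[≤1] (ok ∨ reset)) holds; no prefix to check → satisfied.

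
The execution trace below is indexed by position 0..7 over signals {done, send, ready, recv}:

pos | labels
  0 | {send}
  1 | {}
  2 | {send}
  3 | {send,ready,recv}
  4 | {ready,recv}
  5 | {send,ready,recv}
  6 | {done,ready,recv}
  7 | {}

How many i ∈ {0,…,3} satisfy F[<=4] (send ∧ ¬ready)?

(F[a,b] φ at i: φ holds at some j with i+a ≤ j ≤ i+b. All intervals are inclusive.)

3

Evaluate at each i in [0,3]:
  i=0: ✓ (witness j=0)
  i=1: ✓ (witness j=2)
  i=2: ✓ (witness j=2)
  i=3: ✗ (none in [3,7])
Positions where it holds: {0, 1, 2} → 3.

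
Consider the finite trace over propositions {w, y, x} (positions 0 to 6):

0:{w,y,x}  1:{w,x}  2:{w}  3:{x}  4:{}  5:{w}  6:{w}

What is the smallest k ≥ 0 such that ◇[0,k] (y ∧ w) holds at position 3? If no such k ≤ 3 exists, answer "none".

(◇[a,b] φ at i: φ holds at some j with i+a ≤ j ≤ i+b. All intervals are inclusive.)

Scan j = 3,4,… for (y ∧ w):
  j=3: fails
  j=4: fails
  j=5: fails
  j=6: fails
No j in [3,6] satisfies it → none.

none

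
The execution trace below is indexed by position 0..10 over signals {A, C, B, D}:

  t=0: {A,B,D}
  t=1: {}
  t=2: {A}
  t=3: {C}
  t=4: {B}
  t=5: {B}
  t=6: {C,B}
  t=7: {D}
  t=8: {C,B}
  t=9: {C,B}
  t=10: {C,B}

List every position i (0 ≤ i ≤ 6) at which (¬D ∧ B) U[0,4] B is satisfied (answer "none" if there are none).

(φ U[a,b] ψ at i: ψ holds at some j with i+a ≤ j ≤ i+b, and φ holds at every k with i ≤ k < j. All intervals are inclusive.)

Evaluate at each i in [0,6]:
  i=0: ✓ (rhs at j=0)
  i=1: ✗ (lhs fails at k=1 before rhs at j=4)
  i=2: ✗ (lhs fails at k=2 before rhs at j=4)
  i=3: ✗ (lhs fails at k=3 before rhs at j=4)
  i=4: ✓ (rhs at j=4)
  i=5: ✓ (rhs at j=5)
  i=6: ✓ (rhs at j=6)

0, 4, 5, 6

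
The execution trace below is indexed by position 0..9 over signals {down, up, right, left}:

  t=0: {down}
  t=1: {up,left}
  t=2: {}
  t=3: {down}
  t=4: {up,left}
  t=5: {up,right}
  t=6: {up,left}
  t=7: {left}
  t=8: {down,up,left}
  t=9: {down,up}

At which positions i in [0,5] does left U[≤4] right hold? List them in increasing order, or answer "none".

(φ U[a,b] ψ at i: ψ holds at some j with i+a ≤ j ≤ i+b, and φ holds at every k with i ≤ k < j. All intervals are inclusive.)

4, 5

Evaluate at each i in [0,5]:
  i=0: ✗ (no rhs in [0,4])
  i=1: ✗ (lhs fails at k=2 before rhs at j=5)
  i=2: ✗ (lhs fails at k=2 before rhs at j=5)
  i=3: ✗ (lhs fails at k=3 before rhs at j=5)
  i=4: ✓ (rhs at j=5; lhs holds on [4,4])
  i=5: ✓ (rhs at j=5)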